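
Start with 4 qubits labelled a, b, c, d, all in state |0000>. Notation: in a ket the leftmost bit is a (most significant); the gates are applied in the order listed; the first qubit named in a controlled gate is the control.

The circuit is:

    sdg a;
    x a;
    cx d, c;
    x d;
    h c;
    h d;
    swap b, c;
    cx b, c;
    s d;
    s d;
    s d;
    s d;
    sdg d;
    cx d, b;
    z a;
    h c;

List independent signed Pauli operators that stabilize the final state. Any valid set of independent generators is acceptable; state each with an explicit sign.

One valid set of independent stabilizer generators is +IXZI, +IZXZ, +IIZY, -ZIII (any independent generating set of the same group is equally correct). Key observation: gates 9-12 undo each other exactly, leaving only the rest of the circuit to track.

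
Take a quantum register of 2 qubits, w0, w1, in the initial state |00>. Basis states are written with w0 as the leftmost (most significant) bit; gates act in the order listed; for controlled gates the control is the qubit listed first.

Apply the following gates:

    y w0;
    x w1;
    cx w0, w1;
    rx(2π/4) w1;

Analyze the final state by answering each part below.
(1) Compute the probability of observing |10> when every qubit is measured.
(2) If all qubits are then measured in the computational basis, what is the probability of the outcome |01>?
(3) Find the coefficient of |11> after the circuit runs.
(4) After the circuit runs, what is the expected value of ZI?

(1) A full measurement returns |10> with probability 1/2.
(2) The probability of measuring |01> is 0.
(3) |11> carries amplitude sqrt(2)/2 in the final state.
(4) The observable ZI averages to -1.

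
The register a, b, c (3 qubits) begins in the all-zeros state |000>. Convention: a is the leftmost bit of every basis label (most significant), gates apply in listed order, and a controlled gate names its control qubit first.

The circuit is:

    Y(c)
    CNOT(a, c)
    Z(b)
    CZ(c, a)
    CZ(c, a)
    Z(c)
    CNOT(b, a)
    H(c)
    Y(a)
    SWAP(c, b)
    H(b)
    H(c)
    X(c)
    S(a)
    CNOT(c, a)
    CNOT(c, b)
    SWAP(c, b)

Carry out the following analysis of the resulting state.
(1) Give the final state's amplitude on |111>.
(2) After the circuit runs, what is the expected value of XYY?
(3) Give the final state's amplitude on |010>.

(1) The amplitude on |111> is 0.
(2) In the final state, XYY has expectation 1.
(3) |010> carries amplitude sqrt(2)*I/2 in the final state.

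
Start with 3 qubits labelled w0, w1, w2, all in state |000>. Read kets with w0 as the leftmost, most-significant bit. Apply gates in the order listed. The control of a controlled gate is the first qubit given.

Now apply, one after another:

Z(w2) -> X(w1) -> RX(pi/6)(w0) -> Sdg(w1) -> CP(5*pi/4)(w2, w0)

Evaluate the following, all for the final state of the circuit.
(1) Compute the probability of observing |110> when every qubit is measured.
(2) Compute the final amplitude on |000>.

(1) Outcome |110> occurs with probability 1/2 - sqrt(3)/4.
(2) The amplitude on |000> is 0.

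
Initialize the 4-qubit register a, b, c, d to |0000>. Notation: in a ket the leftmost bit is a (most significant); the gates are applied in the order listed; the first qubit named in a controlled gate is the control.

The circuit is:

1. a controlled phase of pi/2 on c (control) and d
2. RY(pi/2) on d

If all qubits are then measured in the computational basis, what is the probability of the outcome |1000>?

A full measurement returns |1000> with probability 0.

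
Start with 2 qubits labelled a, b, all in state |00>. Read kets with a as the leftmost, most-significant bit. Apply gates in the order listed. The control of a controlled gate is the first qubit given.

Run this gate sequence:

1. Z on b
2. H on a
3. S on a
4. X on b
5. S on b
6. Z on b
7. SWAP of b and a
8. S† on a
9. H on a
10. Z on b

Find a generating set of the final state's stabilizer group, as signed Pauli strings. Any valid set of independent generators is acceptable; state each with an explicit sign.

The stabilizer group can be generated by -XI, -IY, among other valid generating sets.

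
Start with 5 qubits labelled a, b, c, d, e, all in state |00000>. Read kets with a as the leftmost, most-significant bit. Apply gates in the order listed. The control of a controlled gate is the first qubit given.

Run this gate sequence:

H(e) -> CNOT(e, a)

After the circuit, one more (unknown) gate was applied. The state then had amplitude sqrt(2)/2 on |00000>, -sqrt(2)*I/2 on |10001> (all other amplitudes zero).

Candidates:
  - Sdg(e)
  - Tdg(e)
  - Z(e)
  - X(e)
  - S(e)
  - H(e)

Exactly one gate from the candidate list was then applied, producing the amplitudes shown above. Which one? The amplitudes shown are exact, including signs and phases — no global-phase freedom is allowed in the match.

It was Sdg(e) that produced the state shown.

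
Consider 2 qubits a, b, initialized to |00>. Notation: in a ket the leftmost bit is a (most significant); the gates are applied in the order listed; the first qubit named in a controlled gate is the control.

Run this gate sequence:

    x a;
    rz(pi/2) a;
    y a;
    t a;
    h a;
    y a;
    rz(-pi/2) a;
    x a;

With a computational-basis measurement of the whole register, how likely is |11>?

A full measurement returns |11> with probability 0.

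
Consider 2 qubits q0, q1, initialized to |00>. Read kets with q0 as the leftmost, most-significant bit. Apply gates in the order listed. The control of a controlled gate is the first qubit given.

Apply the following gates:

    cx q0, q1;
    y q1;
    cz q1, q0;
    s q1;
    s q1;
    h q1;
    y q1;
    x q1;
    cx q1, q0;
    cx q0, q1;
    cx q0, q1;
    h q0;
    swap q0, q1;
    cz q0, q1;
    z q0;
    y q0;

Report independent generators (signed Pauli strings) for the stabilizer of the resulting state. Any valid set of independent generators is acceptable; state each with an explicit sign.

The final state is stabilized by the group generated by +XI, +IX; other independent generating sets are equally valid.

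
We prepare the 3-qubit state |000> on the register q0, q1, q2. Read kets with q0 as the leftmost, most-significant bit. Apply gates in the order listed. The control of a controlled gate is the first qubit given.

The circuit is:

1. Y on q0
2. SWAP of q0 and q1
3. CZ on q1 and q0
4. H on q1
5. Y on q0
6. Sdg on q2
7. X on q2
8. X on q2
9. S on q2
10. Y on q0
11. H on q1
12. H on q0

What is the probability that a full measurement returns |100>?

The probability of measuring |100> is 0. Key observation: gates 5-10 undo each other exactly, leaving only the rest of the circuit to track.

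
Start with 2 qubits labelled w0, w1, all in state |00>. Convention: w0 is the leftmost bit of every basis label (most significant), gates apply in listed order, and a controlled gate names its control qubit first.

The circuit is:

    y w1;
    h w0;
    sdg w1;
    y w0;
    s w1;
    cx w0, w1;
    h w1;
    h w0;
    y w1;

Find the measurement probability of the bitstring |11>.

The probability of measuring |11> is 1/2.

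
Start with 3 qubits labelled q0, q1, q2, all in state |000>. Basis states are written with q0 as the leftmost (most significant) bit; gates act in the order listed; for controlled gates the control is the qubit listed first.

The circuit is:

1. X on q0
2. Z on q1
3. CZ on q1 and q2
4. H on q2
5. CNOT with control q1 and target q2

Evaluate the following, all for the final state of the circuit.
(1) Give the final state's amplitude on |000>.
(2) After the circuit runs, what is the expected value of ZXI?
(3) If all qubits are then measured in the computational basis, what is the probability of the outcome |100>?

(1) The amplitude on |000> is 0.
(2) The observable ZXI averages to 0.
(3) Outcome |100> occurs with probability 1/2.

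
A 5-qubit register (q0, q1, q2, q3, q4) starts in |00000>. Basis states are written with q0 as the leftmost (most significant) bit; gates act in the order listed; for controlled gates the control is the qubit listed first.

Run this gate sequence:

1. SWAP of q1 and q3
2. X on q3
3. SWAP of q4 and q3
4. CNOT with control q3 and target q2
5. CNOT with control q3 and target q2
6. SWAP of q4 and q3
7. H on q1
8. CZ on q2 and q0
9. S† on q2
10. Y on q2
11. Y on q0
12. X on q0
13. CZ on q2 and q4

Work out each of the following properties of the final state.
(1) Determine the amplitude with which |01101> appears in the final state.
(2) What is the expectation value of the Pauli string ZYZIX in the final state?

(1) The final state's coefficient on |01101> equals 0. Key observation: gates 3-6 undo each other exactly, leaving only the rest of the circuit to track.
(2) The expectation value of ZYZIX is 0.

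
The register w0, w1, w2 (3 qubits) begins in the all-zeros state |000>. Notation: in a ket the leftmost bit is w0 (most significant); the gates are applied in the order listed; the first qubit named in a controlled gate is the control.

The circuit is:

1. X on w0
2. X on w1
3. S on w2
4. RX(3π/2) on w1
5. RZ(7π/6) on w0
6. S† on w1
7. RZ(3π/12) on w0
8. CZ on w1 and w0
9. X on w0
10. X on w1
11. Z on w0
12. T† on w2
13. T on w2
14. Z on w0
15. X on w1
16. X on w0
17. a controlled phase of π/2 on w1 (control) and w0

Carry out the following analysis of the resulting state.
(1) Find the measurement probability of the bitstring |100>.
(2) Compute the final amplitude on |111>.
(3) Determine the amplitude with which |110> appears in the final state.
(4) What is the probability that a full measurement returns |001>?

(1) A full measurement returns |100> with probability 1/2. Key observation: steps 9-16 multiply out to the identity, so the circuit reduces to the remaining gates.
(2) |111> carries amplitude 0 in the final state.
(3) The amplitude on |110> is sqrt(2)*exp(17*I*pi/24)/2.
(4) The probability of measuring |001> is 0.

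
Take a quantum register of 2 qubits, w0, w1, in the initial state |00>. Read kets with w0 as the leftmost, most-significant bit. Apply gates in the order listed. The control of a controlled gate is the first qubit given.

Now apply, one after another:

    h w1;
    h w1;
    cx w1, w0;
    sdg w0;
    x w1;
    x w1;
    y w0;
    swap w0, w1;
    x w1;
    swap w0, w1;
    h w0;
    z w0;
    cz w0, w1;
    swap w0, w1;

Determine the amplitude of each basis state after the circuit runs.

The final amplitudes are sqrt(2)*I/2 on |00>, -sqrt(2)*I/2 on |01>, 0 on |10>, 0 on |11>.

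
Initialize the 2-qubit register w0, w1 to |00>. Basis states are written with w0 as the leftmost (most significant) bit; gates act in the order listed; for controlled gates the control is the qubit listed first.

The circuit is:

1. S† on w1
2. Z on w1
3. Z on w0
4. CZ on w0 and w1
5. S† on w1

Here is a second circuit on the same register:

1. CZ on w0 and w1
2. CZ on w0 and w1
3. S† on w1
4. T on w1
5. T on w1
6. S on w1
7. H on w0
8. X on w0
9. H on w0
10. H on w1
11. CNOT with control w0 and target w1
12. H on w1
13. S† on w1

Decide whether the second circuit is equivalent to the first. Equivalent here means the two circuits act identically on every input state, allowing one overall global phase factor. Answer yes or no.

Yes, they are equivalent — the unitaries differ by at most a global phase.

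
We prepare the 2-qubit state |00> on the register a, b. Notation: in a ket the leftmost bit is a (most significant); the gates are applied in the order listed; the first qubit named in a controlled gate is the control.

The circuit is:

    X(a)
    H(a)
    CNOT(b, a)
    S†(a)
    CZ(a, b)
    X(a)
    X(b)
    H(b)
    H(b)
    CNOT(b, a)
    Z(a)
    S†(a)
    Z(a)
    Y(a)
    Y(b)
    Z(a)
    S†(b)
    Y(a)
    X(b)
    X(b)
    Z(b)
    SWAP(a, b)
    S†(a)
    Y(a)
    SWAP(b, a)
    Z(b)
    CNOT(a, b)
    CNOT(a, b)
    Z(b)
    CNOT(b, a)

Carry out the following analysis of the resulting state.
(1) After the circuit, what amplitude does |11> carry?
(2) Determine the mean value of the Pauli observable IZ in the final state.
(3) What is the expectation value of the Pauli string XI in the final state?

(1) The amplitude on |11> is -sqrt(2)/2.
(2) In the final state, IZ has expectation -1.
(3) The expectation value of XI is -1.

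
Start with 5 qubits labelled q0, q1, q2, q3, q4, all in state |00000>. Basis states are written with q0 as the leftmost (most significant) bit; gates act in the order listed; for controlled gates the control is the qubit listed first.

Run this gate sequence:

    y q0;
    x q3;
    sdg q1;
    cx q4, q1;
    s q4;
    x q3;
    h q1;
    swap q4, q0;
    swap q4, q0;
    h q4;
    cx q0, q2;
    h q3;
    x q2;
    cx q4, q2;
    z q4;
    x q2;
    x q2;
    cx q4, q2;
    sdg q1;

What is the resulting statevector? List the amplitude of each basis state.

The final amplitudes are sqrt(2)*I/4 on |10000>, -sqrt(2)*I/4 on |10001>, sqrt(2)*I/4 on |10010>, -sqrt(2)*I/4 on |10011>, sqrt(2)/4 on |11000>, -sqrt(2)/4 on |11001>, sqrt(2)/4 on |11010>, -sqrt(2)/4 on |11011>, and 0 on every other basis state.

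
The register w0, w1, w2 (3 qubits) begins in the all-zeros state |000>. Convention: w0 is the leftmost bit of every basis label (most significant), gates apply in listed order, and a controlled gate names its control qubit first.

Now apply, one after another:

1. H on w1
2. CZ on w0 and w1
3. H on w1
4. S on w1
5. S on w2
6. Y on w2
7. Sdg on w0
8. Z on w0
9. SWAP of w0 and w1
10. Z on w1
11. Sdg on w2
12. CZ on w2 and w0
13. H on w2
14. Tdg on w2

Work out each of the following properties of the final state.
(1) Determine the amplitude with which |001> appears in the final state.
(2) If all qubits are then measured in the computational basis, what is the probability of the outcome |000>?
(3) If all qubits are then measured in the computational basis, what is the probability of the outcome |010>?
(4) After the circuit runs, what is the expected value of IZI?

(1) The final state's coefficient on |001> equals sqrt(2)*exp(3*I*pi/4)/2.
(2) The probability of measuring |000> is 1/2.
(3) The probability of measuring |010> is 0.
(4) The observable IZI averages to 1.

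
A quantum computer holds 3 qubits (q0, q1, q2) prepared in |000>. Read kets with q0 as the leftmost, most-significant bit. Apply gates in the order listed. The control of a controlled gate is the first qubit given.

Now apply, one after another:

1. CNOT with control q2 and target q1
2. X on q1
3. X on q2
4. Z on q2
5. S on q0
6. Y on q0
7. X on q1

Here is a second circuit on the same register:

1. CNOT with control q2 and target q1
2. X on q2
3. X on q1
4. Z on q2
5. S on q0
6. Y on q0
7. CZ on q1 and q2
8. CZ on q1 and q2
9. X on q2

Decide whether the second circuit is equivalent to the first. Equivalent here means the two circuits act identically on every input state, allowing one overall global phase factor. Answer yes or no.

No, they are not equivalent — no single phase factor reconciles the two unitaries.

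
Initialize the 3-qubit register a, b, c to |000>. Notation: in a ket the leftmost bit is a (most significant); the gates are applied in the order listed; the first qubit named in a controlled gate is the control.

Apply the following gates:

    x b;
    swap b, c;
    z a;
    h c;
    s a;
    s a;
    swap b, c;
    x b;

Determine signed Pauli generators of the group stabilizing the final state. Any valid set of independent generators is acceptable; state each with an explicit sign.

The stabilizer group can be generated by -IXI, +ZII, +IIZ, among other valid generating sets.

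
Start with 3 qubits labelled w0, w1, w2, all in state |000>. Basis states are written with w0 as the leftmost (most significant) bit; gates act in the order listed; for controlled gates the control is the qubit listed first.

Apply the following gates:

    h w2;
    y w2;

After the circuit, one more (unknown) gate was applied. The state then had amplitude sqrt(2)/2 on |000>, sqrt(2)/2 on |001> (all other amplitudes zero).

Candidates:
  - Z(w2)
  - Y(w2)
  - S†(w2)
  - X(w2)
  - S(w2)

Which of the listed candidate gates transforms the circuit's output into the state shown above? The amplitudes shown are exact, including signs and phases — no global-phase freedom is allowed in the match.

It was Y(w2) that produced the state shown.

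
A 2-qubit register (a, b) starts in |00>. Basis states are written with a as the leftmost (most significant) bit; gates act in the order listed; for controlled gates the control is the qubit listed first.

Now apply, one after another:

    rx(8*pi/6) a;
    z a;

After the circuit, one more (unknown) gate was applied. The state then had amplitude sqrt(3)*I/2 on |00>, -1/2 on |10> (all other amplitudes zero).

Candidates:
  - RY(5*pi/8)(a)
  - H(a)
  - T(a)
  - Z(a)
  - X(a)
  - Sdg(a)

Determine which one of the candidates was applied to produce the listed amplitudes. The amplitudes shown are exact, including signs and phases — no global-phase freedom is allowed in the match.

The applied gate was X(a).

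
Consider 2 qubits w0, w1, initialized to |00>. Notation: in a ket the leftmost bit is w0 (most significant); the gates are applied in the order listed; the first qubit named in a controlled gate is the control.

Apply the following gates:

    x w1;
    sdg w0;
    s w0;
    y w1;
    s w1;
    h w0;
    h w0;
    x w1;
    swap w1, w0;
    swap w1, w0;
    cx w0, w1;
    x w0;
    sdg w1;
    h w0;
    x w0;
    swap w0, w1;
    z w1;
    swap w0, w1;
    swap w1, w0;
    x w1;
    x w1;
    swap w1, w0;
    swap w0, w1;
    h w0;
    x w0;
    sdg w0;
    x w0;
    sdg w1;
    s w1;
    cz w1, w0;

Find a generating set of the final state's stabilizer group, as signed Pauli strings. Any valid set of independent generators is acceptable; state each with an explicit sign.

The stabilizer group can be generated by -YZ, +ZX, among other valid generating sets. Key observation: gates 18-23 undo each other exactly, leaving only the rest of the circuit to track.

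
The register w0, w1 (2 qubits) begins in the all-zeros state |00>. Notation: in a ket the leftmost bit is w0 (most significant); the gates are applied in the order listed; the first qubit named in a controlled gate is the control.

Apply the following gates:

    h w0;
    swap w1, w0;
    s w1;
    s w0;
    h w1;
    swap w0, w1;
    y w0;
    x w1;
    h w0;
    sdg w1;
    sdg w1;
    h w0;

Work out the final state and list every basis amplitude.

The final amplitudes are 0 on |00>, 1/2 + I/2 on |01>, 0 on |10>, 1/2 - I/2 on |11>.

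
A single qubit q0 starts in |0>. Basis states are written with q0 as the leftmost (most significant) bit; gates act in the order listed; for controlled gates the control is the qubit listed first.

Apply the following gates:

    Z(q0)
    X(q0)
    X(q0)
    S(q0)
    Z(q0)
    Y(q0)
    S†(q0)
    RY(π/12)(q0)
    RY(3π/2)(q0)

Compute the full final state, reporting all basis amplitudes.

After the circuit, the state carries amplitude -sqrt(6*sqrt(2) + 12)/8 - sqrt(12 - 6*sqrt(2))/8 - sqrt(4 - 2*sqrt(2))/8 + sqrt(2*sqrt(2) + 4)/8 on |0>, -sqrt(6*sqrt(2) + 12)/8 - sqrt(2*sqrt(2) + 4)/8 - sqrt(4 - 2*sqrt(2))/8 + sqrt(12 - 6*sqrt(2))/8 on |1>.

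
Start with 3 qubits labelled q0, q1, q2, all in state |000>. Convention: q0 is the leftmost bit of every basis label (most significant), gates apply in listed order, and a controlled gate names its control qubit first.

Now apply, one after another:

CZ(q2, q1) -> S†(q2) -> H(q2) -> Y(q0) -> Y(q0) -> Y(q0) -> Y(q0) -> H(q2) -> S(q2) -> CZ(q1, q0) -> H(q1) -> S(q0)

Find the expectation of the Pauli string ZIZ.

In the final state, ZIZ has expectation 1. Key observation: gates 2-9 undo each other exactly, leaving only the rest of the circuit to track.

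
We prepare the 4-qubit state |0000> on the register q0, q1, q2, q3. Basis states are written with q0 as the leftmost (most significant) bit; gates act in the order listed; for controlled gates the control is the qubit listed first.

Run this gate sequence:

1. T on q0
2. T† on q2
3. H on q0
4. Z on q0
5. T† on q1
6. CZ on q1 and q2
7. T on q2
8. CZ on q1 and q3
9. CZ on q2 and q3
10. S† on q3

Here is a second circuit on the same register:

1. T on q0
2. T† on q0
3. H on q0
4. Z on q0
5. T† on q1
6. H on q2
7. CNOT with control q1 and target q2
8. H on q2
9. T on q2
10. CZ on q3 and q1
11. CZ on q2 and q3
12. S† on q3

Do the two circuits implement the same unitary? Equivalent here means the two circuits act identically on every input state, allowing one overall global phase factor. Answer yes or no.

No: there is an input state on which the two circuits produce genuinely different outputs (not merely differing by a phase).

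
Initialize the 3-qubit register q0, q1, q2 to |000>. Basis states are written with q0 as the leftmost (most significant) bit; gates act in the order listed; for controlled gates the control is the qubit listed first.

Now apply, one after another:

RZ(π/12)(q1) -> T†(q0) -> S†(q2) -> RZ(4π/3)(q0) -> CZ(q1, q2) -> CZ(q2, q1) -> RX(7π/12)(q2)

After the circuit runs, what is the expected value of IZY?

The expectation value of IZY is -sqrt(6)/4 - sqrt(2)/4.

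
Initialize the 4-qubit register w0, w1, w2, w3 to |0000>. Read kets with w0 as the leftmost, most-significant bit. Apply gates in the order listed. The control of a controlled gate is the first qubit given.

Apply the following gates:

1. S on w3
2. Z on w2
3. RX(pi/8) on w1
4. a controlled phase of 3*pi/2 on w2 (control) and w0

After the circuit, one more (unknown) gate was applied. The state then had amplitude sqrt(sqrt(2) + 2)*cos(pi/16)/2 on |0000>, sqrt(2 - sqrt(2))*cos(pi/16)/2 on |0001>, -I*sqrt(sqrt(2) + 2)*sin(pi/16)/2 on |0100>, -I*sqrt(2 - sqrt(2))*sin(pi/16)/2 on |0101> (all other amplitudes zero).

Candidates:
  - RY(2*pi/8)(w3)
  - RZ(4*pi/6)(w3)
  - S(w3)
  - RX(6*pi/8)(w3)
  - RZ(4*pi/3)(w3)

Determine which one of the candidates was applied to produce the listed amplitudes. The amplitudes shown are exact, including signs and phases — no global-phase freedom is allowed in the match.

The unique candidate consistent with the amplitudes is RY(2*pi/8)(w3).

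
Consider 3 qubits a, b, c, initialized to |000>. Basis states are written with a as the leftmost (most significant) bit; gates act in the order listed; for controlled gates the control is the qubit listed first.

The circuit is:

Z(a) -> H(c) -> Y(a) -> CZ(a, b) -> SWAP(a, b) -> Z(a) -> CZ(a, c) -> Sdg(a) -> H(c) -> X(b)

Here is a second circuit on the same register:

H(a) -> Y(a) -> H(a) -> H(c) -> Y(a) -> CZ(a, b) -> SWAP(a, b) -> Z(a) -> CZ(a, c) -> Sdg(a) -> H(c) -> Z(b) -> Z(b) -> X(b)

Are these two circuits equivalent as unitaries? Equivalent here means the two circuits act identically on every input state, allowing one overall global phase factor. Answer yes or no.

No, they are not equivalent — no single phase factor reconciles the two unitaries.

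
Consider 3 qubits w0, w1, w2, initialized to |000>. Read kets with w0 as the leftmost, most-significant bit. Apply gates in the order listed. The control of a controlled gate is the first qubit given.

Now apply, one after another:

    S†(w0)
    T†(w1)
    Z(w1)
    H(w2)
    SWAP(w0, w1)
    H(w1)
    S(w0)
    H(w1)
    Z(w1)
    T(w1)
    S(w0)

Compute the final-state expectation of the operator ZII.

The observable ZII averages to 1.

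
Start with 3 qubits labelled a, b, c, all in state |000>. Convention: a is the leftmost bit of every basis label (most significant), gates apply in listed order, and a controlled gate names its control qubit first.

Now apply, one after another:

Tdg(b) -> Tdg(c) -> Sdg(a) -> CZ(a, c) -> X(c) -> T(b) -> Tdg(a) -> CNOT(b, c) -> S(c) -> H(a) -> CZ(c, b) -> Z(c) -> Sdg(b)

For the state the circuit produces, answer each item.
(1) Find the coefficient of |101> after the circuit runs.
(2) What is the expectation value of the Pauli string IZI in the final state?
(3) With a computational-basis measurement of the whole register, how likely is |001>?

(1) The final state's coefficient on |101> equals -sqrt(2)*I/2.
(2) The expectation value of IZI is 1.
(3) The probability of measuring |001> is 1/2.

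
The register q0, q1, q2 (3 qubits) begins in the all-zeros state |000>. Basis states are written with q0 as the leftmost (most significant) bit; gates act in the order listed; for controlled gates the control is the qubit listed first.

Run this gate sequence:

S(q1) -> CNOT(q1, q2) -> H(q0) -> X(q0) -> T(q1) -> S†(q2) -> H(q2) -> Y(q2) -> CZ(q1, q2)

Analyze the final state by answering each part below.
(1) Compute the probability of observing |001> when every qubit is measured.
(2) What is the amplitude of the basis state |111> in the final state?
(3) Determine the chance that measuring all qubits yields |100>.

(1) A full measurement returns |001> with probability 1/4.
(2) |111> carries amplitude 0 in the final state.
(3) The probability of measuring |100> is 1/4.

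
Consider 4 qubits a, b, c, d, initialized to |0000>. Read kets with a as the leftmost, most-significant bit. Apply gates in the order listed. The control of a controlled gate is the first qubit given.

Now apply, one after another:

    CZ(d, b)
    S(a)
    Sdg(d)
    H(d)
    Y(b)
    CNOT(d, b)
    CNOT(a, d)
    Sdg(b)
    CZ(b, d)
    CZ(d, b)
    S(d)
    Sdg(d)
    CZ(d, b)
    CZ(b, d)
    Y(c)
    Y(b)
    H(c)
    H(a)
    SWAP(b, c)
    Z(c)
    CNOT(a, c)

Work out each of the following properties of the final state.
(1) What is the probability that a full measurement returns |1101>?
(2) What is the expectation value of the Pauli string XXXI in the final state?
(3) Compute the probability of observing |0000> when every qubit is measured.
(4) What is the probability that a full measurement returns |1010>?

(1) The probability of measuring |1101> is 1/8. Key observation: gates 9-14 undo each other exactly, leaving only the rest of the circuit to track.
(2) The expectation value of XXXI is -1.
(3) Outcome |0000> occurs with probability 1/8.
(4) Outcome |1010> occurs with probability 1/8.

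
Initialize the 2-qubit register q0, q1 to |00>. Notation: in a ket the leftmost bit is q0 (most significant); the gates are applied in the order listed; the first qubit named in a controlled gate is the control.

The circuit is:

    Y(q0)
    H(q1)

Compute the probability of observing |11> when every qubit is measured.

Outcome |11> occurs with probability 1/2.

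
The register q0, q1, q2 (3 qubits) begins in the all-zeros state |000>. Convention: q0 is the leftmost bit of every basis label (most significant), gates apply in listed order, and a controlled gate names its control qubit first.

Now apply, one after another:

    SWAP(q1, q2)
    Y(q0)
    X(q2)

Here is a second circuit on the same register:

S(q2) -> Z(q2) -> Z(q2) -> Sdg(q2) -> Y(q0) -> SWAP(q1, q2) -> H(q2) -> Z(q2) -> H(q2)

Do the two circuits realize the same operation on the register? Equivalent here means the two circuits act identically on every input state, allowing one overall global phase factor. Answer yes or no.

Yes: on every input state the two circuits agree up to one overall phase factor.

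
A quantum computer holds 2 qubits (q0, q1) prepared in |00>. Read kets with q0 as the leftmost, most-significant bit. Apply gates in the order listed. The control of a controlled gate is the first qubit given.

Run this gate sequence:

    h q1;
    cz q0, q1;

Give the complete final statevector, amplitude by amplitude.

The resulting statevector has amplitude sqrt(2)/2 on |00>, sqrt(2)/2 on |01>, 0 on |10>, 0 on |11>.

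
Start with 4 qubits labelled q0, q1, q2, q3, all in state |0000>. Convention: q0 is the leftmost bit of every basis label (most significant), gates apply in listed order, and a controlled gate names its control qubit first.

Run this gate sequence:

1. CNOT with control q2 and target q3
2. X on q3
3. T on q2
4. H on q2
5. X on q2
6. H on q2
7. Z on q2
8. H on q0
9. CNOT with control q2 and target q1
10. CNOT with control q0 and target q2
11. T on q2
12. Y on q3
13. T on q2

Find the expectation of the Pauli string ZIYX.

The expectation value of ZIYX is 0. Key observation: gates 4-7 undo each other exactly, leaving only the rest of the circuit to track.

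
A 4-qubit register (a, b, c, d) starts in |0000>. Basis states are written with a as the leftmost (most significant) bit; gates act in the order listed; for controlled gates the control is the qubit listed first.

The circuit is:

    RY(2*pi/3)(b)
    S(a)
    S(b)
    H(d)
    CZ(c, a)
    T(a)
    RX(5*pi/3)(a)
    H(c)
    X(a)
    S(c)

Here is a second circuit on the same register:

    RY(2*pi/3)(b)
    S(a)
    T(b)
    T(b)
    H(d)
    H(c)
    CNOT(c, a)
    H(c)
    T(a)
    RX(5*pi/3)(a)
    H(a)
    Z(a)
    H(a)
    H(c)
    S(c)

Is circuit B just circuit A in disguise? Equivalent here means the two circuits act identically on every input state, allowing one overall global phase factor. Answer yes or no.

No, they are not equivalent — no single phase factor reconciles the two unitaries.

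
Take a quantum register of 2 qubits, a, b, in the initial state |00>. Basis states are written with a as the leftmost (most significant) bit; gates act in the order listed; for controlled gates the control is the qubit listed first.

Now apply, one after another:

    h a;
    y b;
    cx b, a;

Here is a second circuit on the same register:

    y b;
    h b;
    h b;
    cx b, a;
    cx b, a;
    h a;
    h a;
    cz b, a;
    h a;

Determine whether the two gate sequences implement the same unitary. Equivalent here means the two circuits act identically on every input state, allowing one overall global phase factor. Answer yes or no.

Yes, they are equivalent — the unitaries differ by at most a global phase.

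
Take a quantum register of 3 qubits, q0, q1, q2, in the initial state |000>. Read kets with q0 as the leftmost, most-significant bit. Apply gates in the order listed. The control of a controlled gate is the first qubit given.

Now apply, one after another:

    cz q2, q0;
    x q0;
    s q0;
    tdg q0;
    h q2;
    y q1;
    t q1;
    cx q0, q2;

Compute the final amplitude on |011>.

|011> carries amplitude 0 in the final state.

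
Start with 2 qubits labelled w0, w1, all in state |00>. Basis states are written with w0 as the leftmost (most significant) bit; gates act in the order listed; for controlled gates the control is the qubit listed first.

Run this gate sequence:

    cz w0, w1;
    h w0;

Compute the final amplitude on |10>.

|10> carries amplitude sqrt(2)/2 in the final state.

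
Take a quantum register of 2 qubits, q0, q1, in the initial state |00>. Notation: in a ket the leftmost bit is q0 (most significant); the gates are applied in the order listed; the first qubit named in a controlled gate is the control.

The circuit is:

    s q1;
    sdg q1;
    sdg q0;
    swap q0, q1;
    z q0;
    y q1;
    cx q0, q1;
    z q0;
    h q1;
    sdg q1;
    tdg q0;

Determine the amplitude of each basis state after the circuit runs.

The final amplitudes are sqrt(2)*I/2 on |00>, -sqrt(2)/2 on |01>, 0 on |10>, 0 on |11>.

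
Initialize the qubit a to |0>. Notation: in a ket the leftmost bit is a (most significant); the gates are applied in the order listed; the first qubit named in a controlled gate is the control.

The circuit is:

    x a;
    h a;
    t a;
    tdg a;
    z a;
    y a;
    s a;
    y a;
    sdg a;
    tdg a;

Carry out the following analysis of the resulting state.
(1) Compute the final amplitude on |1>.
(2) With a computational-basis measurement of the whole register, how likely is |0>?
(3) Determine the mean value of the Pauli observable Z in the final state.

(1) |1> carries amplitude -sqrt(2)*exp(I*pi/4)/2 in the final state.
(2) The probability of measuring |0> is 1/2.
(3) The observable Z averages to 0.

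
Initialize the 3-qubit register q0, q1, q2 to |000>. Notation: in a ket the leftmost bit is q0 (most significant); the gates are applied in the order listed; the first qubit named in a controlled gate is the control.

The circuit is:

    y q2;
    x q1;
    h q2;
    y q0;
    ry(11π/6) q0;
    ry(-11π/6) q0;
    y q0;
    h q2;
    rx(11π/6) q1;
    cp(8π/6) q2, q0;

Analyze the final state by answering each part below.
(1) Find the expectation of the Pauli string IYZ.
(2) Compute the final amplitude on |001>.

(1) The observable IYZ averages to 1/2.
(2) The final state's coefficient on |001> equals -sqrt(2)/4 + sqrt(6)/4.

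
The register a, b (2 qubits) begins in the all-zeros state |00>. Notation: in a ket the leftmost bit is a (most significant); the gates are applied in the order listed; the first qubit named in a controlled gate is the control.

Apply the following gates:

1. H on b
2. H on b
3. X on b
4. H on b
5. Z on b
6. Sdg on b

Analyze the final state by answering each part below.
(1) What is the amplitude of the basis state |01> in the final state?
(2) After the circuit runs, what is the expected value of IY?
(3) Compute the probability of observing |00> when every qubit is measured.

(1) The amplitude on |01> is -sqrt(2)*I/2. Key observation: gates 2-5 undo each other exactly, leaving only the rest of the circuit to track.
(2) The observable IY averages to -1.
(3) A full measurement returns |00> with probability 1/2.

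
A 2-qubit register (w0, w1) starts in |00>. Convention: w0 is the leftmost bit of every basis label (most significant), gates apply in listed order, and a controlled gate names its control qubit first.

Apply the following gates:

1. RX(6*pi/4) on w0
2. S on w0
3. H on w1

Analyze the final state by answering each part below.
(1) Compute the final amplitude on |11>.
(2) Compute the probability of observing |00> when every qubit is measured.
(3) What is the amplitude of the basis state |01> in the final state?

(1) The final state's coefficient on |11> equals 1/2.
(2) A full measurement returns |00> with probability 1/4.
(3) |01> carries amplitude -1/2 in the final state.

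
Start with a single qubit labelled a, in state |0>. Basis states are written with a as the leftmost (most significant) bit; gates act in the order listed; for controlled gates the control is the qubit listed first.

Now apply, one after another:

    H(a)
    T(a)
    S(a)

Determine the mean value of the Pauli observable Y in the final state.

The expectation value of Y is sqrt(2)/2.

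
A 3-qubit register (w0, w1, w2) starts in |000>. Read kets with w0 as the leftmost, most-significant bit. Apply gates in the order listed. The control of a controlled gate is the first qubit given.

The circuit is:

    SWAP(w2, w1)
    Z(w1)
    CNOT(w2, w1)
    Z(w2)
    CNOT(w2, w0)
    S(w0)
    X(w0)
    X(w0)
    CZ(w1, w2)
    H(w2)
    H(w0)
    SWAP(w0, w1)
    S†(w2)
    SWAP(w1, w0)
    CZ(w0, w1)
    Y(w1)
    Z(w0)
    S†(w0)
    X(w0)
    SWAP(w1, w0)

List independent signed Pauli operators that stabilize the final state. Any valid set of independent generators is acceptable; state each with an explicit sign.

One valid set of independent stabilizer generators is -IYI, -IIY, -ZII (any independent generating set of the same group is equally correct). Key observation: steps 7-8 multiply out to the identity, so the circuit reduces to the remaining gates.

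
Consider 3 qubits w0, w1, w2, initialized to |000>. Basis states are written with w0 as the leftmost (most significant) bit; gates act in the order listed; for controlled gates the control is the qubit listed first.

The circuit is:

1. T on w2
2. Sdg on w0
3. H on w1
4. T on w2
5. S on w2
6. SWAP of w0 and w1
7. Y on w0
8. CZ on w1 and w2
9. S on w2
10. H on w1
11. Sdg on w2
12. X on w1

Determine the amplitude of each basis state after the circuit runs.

The resulting statevector has amplitude -I/2 on |000>, 0 on |001>, -I/2 on |010>, 0 on |011>, I/2 on |100>, 0 on |101>, I/2 on |110>, 0 on |111>.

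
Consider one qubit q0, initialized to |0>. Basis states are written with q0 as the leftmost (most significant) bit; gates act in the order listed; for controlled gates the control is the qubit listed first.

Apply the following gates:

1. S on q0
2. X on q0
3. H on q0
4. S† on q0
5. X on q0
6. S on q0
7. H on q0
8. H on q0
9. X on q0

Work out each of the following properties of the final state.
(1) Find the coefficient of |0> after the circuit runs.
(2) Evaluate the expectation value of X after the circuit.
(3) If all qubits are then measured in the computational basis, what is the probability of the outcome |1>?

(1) |0> carries amplitude sqrt(2)*I/2 in the final state.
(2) The expectation value of X is 1.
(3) A full measurement returns |1> with probability 1/2.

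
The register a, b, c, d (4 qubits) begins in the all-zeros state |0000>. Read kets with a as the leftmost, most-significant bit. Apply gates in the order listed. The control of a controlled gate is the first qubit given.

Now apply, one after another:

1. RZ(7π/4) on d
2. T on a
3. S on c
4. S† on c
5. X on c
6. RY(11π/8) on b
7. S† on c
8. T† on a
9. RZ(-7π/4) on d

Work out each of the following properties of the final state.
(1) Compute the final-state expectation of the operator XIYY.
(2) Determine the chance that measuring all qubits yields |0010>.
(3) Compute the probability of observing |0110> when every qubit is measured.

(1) The expectation value of XIYY is 0.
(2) A full measurement returns |0010> with probability cos(5*pi/16)**2.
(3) The probability of measuring |0110> is sin(5*pi/16)**2.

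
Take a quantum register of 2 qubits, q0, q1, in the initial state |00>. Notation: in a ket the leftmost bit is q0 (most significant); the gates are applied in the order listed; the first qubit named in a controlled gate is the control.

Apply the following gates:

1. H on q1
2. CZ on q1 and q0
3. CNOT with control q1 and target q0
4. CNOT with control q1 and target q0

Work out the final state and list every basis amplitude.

The final amplitudes are sqrt(2)/2 on |00>, sqrt(2)/2 on |01>, 0 on |10>, 0 on |11>. Key observation: the block from step 3 through step 4 cancels to the identity and can be dropped.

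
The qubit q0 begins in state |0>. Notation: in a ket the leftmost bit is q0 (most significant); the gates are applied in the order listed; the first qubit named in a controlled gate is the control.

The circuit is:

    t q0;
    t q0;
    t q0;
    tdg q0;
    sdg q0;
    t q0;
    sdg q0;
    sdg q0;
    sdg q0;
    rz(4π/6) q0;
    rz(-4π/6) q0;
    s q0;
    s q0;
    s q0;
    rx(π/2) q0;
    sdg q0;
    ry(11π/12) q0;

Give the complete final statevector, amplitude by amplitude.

After the circuit, the state carries amplitude -sqrt(12 - 6*sqrt(2))/8 + sqrt(4 - 2*sqrt(2))/8 + sqrt(2*sqrt(2) + 4)/8 + sqrt(6*sqrt(2) + 12)/8 on |0>, -sqrt(2*sqrt(2) + 4)/8 + sqrt(4 - 2*sqrt(2))/8 + sqrt(12 - 6*sqrt(2))/8 + sqrt(6*sqrt(2) + 12)/8 on |1>. Key observation: gates 8-13 undo each other exactly, leaving only the rest of the circuit to track.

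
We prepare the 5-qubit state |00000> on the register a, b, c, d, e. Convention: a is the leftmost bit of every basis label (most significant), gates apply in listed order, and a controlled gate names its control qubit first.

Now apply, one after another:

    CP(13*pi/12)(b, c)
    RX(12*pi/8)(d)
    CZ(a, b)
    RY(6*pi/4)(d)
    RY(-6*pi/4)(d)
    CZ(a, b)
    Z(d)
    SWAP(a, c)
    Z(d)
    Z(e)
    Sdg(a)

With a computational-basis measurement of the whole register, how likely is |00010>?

The probability of measuring |00010> is 1/2.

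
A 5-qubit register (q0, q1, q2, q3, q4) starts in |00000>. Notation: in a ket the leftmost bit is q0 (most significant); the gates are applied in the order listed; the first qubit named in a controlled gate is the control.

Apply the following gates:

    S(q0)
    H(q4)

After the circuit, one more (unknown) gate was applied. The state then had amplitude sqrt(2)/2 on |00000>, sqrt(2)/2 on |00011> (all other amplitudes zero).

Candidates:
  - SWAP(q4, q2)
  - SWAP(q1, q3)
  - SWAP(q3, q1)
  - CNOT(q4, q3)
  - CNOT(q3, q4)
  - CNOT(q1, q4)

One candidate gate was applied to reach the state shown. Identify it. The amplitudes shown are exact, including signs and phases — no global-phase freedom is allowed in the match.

The applied gate was CNOT(q4, q3).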